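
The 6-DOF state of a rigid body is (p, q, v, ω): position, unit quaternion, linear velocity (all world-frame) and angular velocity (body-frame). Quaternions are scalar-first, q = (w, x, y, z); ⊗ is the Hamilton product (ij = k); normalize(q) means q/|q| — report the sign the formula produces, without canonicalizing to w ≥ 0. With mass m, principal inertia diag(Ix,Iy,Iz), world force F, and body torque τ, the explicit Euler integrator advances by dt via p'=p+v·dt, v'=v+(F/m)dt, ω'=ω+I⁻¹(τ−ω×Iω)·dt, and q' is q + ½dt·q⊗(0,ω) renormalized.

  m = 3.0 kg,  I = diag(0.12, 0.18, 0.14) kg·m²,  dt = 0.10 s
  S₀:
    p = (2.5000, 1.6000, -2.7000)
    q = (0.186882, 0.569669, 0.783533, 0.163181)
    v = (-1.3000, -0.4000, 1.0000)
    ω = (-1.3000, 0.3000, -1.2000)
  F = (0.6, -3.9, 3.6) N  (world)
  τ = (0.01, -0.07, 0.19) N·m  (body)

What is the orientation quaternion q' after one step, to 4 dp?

q' = (0.2211, 0.5060, 0.8067, 0.2106)

2q̇ = q⊗(0,ω) = (0.7013270, -1.2321405, 0.5275321, 0.9652352)
q + ½dt·q⊗(0,ω), renormalized = (0.2211, 0.5060, 0.8067, 0.2106)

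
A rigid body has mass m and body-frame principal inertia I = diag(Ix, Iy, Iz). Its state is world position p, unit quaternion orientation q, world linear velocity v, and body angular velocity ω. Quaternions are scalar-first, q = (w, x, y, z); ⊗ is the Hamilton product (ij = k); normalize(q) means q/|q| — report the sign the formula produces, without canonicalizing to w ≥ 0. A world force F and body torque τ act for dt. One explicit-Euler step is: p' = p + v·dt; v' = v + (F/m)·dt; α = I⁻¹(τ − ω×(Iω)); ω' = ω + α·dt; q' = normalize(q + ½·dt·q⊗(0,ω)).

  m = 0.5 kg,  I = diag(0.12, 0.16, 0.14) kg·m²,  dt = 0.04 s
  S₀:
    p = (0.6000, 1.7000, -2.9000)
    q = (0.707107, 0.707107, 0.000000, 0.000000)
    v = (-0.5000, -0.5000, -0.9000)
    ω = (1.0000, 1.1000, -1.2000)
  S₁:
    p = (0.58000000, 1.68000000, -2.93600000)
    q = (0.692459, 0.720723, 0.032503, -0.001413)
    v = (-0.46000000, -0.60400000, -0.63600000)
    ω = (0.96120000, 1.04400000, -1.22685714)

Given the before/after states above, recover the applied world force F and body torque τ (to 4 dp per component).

velocity change Δv = (0.04000000, -0.10400000, 0.26400000)
applied force F = (0.5000, -1.3000, 3.3000)
Δω = ω₁−ω₀ = (-0.03880000, -0.05600000, -0.02685714)
τ = I·(Δω/dt) + ω₀×(Iω₀) = (-0.0900, -0.2000, -0.0500)

F = (0.5000, -1.3000, 3.3000)
τ = (-0.0900, -0.2000, -0.0500)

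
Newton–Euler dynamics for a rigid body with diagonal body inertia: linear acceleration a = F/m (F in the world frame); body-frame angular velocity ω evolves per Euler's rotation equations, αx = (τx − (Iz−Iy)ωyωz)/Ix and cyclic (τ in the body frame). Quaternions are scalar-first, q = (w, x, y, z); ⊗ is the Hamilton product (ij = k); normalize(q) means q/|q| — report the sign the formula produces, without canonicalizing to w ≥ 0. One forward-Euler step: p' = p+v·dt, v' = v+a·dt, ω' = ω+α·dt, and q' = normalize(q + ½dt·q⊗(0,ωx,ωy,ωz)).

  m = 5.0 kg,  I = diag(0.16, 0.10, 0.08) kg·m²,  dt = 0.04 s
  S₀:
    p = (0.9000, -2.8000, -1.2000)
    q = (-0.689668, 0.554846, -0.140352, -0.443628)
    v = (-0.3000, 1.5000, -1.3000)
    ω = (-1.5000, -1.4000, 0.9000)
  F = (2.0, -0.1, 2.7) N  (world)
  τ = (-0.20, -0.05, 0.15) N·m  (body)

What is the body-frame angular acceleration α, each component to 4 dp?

ω×(Iω) gyroscopic = (0.0252, -0.1080, -0.1260)
(τ − ω×Iω)/I = (-1.4075, 0.5800, 3.4500)

α = (-1.4075, 0.5800, 3.4500)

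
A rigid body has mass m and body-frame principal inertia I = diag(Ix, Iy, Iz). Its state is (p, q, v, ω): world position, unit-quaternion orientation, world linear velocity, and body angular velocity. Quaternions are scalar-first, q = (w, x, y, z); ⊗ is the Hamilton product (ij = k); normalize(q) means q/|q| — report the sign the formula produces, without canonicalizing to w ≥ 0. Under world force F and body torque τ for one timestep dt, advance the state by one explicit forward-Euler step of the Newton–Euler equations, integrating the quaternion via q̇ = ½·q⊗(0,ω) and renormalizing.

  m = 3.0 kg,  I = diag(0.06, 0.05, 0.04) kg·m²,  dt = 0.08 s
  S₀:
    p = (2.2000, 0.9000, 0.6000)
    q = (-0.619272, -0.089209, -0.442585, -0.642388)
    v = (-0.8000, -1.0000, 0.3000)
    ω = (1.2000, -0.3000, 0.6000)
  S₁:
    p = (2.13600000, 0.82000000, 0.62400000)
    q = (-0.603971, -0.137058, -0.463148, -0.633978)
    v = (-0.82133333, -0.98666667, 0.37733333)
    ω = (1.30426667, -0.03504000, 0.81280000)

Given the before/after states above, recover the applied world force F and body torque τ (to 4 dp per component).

F = (-0.8000, 0.5000, 2.9000)
τ = (0.0800, 0.1800, 0.1100)

velocity change Δv = (-0.02133333, 0.01333333, 0.07733333)
m·(v₁−v₀)/dt = (-0.8000, 0.5000, 2.9000)
Δω = ω₁−ω₀ = (0.10426667, 0.26496000, 0.21280000)
I·α + gyro = (0.0800, 0.1800, 0.1100)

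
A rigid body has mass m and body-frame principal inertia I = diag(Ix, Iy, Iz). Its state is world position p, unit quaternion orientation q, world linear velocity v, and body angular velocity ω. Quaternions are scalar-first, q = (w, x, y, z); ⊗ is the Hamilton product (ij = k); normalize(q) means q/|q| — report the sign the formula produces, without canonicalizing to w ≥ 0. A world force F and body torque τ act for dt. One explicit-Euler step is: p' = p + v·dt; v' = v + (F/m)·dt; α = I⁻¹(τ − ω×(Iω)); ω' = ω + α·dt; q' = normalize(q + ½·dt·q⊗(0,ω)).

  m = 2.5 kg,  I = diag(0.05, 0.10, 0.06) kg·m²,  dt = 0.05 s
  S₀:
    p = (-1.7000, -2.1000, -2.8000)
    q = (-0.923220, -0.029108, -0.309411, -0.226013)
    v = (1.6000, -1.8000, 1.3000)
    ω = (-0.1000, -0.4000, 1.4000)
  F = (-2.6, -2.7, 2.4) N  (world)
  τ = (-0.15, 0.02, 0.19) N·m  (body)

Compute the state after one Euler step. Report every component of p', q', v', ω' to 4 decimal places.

p' = (-1.6200, -2.1900, -2.7350)
q' = (-0.9179, -0.0399, -0.2984, -0.2586)
v' = (1.5480, -1.8540, 1.3480)
ω' = (-0.2724, -0.3907, 1.5567)

precession coupling ω×(Iω) = (0.0224, 0.0014, 0.0020)
angular accel α = (-3.4480, 0.1860, 3.1333)
ω' = ω + α·dt = (-0.2724, -0.3907, 1.5567)
2q̇ = q⊗(0,ω) = (0.1897430, -0.4312586, 0.4326405, -1.3118059)
q + ½dt·q⊗(0,ω), renormalized = (-0.9179, -0.0399, -0.2984, -0.2586)
a = F/m = (-1.0400, -1.0800, 0.9600)
p + v·dt = (-1.6200, -2.1900, -2.7350)
v + (F/m)dt = (1.5480, -1.8540, 1.3480)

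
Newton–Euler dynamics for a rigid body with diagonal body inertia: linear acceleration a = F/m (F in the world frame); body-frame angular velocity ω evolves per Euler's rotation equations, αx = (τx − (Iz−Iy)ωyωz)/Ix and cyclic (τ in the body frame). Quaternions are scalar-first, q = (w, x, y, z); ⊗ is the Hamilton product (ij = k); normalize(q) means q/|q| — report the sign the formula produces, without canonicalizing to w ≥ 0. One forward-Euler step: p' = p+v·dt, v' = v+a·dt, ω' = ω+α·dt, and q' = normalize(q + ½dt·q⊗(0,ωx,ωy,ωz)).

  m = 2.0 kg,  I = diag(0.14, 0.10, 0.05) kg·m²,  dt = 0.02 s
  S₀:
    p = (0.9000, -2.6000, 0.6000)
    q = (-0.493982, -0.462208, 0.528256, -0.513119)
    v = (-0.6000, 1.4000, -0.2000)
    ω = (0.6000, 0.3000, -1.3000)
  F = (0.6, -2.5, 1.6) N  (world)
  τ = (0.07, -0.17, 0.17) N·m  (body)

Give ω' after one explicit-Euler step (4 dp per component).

angular accel α = (0.3607, -0.9980, 3.5440)
new body rate ω' = (0.6072, 0.2800, -1.2291)

ω' = (0.6072, 0.2800, -1.2291)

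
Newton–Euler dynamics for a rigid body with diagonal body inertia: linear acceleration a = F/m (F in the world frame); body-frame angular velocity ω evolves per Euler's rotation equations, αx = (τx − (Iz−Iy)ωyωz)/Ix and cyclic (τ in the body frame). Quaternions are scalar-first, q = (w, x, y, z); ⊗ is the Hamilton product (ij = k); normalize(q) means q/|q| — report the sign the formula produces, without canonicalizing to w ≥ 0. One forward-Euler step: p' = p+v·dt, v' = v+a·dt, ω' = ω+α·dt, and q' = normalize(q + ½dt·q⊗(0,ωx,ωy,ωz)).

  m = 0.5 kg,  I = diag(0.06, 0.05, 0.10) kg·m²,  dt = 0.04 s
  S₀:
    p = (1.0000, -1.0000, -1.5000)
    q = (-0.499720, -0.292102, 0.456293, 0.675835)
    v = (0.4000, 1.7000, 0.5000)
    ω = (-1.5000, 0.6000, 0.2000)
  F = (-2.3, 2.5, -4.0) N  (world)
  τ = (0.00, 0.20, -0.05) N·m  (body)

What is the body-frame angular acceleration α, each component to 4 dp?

gyro term ω×Iω = (0.0060, 0.0120, 0.0090)
α = I⁻¹(τ − ω×Iω) = (-0.1000, 3.7600, -0.5900)

α = (-0.1000, 3.7600, -0.5900)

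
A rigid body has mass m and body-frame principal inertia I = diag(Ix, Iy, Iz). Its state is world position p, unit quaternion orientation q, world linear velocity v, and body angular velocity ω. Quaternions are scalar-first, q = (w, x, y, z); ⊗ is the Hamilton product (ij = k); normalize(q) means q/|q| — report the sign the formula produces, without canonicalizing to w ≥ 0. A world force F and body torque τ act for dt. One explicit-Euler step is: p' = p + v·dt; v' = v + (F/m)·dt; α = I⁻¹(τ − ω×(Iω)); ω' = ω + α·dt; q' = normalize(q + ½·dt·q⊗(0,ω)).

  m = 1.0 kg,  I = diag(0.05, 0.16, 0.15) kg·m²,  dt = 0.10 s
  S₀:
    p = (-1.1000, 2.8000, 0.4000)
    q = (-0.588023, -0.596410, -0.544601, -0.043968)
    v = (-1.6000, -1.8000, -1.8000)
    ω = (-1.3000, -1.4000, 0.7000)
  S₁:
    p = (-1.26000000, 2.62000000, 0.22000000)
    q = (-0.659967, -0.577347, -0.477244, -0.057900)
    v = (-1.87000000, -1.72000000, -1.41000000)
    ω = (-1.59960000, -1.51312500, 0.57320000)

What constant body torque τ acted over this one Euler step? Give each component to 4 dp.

ω₁ − ω₀ = (-0.29960000, -0.11312500, -0.12680000)
applied torque τ = (-0.1400, -0.0900, 0.0100)

τ = (-0.1400, -0.0900, 0.0100)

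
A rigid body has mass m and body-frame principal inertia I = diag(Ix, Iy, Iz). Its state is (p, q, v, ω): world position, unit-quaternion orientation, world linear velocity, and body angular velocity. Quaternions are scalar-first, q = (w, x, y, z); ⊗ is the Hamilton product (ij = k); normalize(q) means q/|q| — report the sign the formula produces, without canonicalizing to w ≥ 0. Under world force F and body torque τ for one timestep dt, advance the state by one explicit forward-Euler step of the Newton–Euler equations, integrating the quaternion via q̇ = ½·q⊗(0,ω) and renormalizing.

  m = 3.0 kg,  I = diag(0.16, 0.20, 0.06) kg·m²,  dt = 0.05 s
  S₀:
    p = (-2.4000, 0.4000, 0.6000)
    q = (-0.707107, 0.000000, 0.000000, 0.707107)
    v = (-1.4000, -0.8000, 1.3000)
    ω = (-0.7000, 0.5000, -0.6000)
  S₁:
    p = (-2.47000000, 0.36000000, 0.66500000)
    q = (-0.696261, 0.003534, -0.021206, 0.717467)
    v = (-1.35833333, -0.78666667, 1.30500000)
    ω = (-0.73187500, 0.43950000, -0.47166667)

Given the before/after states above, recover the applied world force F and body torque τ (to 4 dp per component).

F = (2.5000, 0.8000, 0.3000)
τ = (-0.0600, -0.2000, 0.1400)

Δv = v₁−v₀ = (0.04166667, 0.01333333, 0.00500000)
F = m·Δv/dt = (2.5000, 0.8000, 0.3000)
rate change Δω = (-0.03187500, -0.06050000, 0.12833333)
τ = I·(Δω/dt) + ω₀×(Iω₀) = (-0.0600, -0.2000, 0.1400)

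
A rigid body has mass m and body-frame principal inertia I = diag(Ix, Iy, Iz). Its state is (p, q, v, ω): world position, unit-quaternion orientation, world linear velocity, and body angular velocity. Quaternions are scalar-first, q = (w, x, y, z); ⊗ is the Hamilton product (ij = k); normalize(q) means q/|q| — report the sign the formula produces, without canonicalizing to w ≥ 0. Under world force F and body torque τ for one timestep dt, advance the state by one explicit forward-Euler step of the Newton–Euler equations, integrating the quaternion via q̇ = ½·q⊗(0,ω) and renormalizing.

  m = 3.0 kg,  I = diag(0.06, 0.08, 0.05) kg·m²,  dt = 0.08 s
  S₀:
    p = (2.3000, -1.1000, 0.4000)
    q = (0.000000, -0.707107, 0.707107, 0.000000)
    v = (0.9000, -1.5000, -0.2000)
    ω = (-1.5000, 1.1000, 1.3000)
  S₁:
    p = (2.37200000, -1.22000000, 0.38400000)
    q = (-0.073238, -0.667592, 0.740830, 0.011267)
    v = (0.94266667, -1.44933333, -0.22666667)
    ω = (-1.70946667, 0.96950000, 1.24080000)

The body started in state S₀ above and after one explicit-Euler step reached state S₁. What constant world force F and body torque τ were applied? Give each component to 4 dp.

v₁ − v₀ = (0.04266667, 0.05066667, -0.02666667)
applied force F = (1.6000, 1.9000, -1.0000)
rate change Δω = (-0.20946667, -0.13050000, -0.05920000)
applied torque τ = (-0.2000, -0.1500, -0.0700)

F = (1.6000, 1.9000, -1.0000)
τ = (-0.2000, -0.1500, -0.0700)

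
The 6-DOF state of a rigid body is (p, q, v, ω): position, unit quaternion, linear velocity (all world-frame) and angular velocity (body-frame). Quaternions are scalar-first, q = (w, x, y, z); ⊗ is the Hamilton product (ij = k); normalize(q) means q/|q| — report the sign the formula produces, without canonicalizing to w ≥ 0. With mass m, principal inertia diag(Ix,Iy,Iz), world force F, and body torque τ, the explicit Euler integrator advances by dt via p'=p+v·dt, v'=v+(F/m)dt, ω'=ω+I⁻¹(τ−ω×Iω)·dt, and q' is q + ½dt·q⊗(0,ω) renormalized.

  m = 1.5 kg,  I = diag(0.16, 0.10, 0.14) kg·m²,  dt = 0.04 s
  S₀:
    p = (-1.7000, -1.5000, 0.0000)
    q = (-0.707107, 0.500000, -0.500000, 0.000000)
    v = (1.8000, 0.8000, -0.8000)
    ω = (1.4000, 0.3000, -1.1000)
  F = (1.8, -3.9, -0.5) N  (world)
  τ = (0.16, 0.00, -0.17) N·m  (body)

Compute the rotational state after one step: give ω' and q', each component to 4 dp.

ω' = (1.4433, 0.3123, -1.1414)
q' = (-0.7176, 0.4909, -0.4929, 0.0325)

ω×(Iω) gyroscopic = (-0.0132, -0.0308, -0.0252)
α = I⁻¹(τ − ω×Iω) = (1.0825, 0.3080, -1.0343)
new body rate ω' = (1.4433, 0.3123, -1.1414)
2q̇ = q⊗(0,ω) = (-0.5500000, -0.4399498, 0.3378679, 1.6278177)
updated quaternion q' = (-0.7176, 0.4909, -0.4929, 0.0325)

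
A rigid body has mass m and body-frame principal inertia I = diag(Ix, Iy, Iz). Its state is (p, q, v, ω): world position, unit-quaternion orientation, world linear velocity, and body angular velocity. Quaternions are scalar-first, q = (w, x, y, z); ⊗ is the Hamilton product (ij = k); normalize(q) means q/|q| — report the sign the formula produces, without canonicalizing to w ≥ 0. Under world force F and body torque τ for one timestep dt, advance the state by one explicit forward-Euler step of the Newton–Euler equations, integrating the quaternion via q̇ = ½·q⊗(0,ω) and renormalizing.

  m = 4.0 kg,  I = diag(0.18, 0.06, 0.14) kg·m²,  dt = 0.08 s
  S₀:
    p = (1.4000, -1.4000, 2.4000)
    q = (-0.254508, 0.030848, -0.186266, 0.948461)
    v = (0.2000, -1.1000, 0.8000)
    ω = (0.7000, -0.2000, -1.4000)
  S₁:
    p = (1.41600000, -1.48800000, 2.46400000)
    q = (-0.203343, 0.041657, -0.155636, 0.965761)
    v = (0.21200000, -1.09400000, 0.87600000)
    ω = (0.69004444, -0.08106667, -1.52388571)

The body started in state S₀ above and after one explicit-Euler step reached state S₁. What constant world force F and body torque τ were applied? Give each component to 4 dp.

rate change Δω = (-0.00995556, 0.11893333, -0.12388571)
applied torque τ = (0.0000, 0.0500, -0.2000)
Δv = v₁−v₀ = (0.01200000, 0.00600000, 0.07600000)
m·(v₁−v₀)/dt = (0.6000, 0.3000, 3.8000)

F = (0.6000, 0.3000, 3.8000)
τ = (0.0000, 0.0500, -0.2000)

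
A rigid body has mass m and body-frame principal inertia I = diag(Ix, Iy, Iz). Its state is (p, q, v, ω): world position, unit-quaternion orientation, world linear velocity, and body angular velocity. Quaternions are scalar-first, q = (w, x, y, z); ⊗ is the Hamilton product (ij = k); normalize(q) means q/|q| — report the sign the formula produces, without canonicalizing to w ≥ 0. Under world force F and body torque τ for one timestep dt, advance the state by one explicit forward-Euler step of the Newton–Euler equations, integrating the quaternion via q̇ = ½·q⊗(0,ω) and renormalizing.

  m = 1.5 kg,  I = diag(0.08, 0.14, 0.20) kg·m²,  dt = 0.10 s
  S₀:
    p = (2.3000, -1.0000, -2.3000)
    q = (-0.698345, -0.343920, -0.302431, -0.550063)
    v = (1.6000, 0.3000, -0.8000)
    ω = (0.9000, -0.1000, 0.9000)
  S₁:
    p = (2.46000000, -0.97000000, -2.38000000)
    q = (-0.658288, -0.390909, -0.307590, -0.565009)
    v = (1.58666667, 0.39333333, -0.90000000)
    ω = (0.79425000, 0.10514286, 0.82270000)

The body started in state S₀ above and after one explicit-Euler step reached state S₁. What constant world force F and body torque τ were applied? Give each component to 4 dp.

rate change Δω = (-0.10575000, 0.20514286, -0.07730000)
applied torque τ = (-0.0900, 0.1900, -0.1600)
velocity change Δv = (-0.01333333, 0.09333333, -0.10000000)
F = m·Δv/dt = (-0.2000, 1.4000, -1.5000)

F = (-0.2000, 1.4000, -1.5000)
τ = (-0.0900, 0.1900, -0.1600)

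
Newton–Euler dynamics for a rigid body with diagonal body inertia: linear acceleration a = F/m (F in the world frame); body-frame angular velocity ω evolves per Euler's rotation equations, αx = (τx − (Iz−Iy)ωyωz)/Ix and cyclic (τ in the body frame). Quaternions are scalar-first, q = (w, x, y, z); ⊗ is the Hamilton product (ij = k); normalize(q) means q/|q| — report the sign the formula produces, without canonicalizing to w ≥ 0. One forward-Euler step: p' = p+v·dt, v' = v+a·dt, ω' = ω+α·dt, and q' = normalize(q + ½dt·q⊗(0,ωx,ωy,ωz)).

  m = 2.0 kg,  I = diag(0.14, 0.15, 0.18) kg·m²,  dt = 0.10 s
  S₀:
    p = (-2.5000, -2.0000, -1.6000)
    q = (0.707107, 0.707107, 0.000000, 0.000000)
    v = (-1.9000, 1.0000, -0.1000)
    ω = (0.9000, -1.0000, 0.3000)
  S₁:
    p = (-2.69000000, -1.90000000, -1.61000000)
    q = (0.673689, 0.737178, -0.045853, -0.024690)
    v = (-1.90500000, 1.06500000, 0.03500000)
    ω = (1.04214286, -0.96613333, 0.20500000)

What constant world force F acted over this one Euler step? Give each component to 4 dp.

F = (-0.1000, 1.3000, 2.7000)

Δv = v₁−v₀ = (-0.00500000, 0.06500000, 0.13500000)
applied force F = (-0.1000, 1.3000, 2.7000)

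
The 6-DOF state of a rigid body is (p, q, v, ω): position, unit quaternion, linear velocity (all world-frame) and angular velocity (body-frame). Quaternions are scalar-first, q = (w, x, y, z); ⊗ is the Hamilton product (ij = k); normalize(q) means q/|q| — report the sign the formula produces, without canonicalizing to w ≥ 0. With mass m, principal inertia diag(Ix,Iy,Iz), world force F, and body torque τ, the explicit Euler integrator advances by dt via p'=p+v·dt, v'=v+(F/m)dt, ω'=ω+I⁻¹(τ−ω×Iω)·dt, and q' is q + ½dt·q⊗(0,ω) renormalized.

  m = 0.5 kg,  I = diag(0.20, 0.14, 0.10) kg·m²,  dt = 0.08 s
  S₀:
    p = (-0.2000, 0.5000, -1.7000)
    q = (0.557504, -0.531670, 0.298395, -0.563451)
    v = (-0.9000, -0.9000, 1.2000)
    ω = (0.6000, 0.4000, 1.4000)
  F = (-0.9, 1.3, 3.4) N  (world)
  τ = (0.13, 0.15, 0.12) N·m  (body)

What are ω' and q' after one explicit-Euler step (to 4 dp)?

gyro term ω×Iω = (-0.0224, 0.0840, -0.0144)
α = I⁻¹(τ − ω×Iω) = (0.7620, 0.4714, 1.3440)
ω' = ω + α·dt = (0.6610, 0.4377, 1.5075)
2q̇ = q⊗(0,ω) = (0.9884754, 0.9776358, 0.6292690, 0.3888006)
q + ½dt·q⊗(0,ω), renormalized = (0.5959, -0.4916, 0.3229, -0.5468)

ω' = (0.6610, 0.4377, 1.5075)
q' = (0.5959, -0.4916, 0.3229, -0.5468)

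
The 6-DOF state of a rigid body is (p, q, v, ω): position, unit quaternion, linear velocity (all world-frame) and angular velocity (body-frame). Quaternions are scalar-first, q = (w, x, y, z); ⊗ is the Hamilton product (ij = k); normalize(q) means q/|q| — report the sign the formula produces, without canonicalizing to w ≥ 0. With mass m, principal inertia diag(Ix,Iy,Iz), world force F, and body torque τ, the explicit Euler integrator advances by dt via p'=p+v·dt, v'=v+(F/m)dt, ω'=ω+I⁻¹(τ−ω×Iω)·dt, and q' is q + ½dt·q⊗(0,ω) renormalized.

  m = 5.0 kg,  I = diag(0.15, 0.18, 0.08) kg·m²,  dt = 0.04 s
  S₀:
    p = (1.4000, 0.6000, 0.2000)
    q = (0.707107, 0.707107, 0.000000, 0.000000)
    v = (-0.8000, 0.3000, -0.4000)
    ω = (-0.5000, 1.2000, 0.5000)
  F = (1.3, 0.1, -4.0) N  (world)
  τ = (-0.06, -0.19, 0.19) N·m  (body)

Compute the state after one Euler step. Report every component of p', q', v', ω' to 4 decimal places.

p' = (1.3680, 0.6120, 0.1840)
q' = (0.7139, 0.6998, 0.0099, 0.0240)
v' = (-0.7896, 0.3008, -0.4320)
ω' = (-0.5000, 1.1617, 0.6040)

ω×(Iω) gyroscopic = (-0.0600, -0.0175, -0.0180)
(τ − ω×Iω)/I = (0.0000, -0.9583, 2.6000)
ω + α·dt = (-0.5000, 1.1617, 0.6040)
Hamilton product q⊗(0,ω) = (0.3535535, -0.3535535, 0.4949749, 1.2020819)
q' = normalize(q + ½dt·q⊗(0,ω)) = (0.7139, 0.6998, 0.0099, 0.0240)
p + v·dt = (1.3680, 0.6120, 0.1840)
new velocity v' = (-0.7896, 0.3008, -0.4320)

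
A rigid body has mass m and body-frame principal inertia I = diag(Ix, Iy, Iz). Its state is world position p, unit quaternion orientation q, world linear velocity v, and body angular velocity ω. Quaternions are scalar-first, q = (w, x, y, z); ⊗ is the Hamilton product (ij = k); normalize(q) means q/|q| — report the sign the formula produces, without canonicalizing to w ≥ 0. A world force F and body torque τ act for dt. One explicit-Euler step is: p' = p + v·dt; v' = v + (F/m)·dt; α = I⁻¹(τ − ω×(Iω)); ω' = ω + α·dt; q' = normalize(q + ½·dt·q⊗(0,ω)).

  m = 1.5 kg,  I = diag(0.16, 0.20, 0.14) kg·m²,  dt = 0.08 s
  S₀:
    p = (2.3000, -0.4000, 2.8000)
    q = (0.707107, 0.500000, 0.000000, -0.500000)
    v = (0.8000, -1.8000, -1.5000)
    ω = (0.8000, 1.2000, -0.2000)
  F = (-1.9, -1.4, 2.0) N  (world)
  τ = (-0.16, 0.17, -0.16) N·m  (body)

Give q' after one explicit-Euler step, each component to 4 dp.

q' = (0.6859, 0.5457, 0.0219, -0.4808)

q⊗(0,ω) = (-0.5000000, 1.1656856, 0.5485284, 0.4585786)
updated quaternion q' = (0.6859, 0.5457, 0.0219, -0.4808)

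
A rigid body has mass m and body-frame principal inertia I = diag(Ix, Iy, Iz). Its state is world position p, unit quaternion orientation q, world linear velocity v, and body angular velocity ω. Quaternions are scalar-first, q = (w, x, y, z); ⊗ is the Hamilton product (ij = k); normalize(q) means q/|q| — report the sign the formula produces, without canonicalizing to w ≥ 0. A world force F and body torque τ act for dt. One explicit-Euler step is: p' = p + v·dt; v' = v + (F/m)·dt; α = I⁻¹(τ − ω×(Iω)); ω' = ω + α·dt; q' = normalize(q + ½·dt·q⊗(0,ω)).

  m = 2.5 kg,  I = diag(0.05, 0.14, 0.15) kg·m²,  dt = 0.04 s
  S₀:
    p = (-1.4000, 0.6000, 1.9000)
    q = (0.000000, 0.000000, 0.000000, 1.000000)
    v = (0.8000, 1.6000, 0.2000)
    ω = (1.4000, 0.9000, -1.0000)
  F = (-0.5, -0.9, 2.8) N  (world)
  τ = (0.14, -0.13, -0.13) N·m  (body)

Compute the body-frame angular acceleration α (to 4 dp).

α = (2.9800, -1.9286, -1.6227)

precession coupling ω×(Iω) = (-0.0090, 0.1400, 0.1134)
(τ − ω×Iω)/I = (2.9800, -1.9286, -1.6227)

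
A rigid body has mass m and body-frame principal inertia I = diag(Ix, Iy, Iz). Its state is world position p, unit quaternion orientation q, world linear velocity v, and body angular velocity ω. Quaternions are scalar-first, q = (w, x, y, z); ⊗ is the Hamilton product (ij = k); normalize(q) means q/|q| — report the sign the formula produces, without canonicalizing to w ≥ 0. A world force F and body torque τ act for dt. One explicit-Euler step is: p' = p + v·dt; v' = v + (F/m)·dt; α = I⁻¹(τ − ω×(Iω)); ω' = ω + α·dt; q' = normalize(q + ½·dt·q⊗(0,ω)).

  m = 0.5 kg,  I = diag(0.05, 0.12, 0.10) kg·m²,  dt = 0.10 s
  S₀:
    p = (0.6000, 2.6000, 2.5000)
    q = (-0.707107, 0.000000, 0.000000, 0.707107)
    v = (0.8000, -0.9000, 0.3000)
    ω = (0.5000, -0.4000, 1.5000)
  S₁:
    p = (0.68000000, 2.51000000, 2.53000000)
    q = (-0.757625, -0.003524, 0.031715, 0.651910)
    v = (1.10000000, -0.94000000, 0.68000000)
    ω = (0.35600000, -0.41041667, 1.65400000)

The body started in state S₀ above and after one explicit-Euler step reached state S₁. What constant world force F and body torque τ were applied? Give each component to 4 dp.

Δω = ω₁−ω₀ = (-0.14400000, -0.01041667, 0.15400000)
precession coupling = (0.0120, -0.0375, -0.0140)
τ = I·(Δω/dt) + ω₀×(Iω₀) = (-0.0600, -0.0500, 0.1400)
Δv = v₁−v₀ = (0.30000000, -0.04000000, 0.38000000)
applied force F = (1.5000, -0.2000, 1.9000)

F = (1.5000, -0.2000, 1.9000)
τ = (-0.0600, -0.0500, 0.1400)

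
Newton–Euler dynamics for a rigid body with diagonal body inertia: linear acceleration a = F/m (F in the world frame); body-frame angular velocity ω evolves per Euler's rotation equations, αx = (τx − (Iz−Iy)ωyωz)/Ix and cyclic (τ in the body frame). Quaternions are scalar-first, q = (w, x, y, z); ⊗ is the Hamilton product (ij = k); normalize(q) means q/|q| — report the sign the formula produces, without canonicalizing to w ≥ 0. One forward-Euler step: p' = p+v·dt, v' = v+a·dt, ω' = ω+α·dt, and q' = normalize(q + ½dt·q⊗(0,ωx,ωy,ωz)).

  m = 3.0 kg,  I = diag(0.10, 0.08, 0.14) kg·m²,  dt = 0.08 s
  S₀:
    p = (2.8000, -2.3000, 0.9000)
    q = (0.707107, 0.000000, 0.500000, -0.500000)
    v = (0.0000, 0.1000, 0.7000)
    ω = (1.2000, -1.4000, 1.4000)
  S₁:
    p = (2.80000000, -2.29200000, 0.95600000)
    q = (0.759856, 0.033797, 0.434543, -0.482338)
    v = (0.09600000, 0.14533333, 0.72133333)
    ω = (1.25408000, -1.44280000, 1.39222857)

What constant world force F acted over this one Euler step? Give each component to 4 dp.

Δv = v₁−v₀ = (0.09600000, 0.04533333, 0.02133333)
applied force F = (3.6000, 1.7000, 0.8000)

F = (3.6000, 1.7000, 0.8000)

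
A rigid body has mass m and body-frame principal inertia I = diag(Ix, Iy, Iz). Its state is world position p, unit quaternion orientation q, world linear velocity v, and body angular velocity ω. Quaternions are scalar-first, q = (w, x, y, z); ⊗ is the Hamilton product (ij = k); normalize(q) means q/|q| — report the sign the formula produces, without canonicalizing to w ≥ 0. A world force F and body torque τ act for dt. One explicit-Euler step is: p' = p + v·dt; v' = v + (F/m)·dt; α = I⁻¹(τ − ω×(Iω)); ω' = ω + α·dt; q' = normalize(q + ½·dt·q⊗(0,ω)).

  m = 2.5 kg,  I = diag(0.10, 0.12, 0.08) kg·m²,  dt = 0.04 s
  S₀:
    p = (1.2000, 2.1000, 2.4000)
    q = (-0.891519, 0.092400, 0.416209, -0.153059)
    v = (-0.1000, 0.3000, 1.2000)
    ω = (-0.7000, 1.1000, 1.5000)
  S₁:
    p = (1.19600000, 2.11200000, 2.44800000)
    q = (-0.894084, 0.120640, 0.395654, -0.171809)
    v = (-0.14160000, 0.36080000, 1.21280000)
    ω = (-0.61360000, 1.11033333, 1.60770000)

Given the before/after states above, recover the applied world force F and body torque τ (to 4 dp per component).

F = (-2.6000, 3.8000, 0.8000)
τ = (0.1500, 0.0100, 0.2000)

v₁ − v₀ = (-0.04160000, 0.06080000, 0.01280000)
m·(v₁−v₀)/dt = (-2.6000, 3.8000, 0.8000)
ω₁ − ω₀ = (0.08640000, 0.01033333, 0.10770000)
I·α + gyro = (0.1500, 0.0100, 0.2000)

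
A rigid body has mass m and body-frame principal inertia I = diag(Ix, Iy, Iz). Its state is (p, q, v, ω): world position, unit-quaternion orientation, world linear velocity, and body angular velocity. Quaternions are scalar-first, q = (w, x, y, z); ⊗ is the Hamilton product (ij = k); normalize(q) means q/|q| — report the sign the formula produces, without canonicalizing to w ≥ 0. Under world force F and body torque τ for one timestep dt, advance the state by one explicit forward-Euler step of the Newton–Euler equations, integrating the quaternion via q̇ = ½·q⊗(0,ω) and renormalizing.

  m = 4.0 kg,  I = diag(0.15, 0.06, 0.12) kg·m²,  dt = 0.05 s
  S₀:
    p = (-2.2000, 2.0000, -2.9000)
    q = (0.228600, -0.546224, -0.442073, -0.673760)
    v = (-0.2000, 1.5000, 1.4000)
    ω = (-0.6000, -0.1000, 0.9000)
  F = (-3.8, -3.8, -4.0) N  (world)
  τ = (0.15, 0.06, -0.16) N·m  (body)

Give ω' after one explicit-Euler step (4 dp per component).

ω' = (-0.5482, -0.0365, 0.8356)

α = I⁻¹(τ − ω×Iω) = (1.0360, 1.2700, -1.2883)
new body rate ω' = (-0.5482, -0.0365, 0.8356)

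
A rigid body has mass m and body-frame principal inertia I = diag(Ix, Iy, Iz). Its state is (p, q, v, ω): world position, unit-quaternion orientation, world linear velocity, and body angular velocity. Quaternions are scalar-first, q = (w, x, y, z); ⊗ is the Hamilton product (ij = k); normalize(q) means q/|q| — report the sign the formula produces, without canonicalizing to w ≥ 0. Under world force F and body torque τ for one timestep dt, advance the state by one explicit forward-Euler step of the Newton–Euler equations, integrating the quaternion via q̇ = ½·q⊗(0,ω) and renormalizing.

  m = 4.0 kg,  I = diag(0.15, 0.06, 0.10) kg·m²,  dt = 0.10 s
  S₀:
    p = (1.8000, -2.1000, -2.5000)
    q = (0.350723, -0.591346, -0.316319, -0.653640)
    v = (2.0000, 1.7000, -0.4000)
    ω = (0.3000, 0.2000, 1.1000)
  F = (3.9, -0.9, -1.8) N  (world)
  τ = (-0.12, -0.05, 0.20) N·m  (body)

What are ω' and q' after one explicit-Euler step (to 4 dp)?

ω' = (0.2141, 0.0892, 1.3054)
q' = (0.3980, -0.5959, -0.2896, -0.6345)

ω×(Iω) gyroscopic = (0.0088, 0.0165, -0.0054)
α = I⁻¹(τ − ω×Iω) = (-0.8587, -1.1083, 2.0540)
ω' = ω + α·dt = (0.2141, 0.0892, 1.3054)
q⊗(0,ω) = (0.9596716, -0.1120060, 0.5245332, 0.3624218)
updated quaternion q' = (0.3980, -0.5959, -0.2896, -0.6345)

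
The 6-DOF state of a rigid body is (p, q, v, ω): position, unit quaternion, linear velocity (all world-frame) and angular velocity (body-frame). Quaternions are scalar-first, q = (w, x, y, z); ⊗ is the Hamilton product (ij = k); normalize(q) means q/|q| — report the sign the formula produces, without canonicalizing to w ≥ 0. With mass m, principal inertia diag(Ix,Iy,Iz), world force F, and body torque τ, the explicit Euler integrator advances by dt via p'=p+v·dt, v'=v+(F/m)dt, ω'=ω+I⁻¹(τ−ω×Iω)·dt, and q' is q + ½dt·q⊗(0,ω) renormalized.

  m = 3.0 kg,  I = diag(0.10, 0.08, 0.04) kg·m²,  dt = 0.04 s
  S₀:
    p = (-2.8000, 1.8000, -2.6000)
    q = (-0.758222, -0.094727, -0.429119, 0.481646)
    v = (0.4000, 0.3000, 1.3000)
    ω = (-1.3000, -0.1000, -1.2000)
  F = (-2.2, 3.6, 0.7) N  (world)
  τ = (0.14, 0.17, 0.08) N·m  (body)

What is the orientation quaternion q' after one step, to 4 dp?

2q̇ = q⊗(0,ω) = (0.4119182, 1.5487960, -0.6639900, 0.3614844)
q + ½dt·q⊗(0,ω), renormalized = (-0.7495, -0.0637, -0.4421, 0.4886)

q' = (-0.7495, -0.0637, -0.4421, 0.4886)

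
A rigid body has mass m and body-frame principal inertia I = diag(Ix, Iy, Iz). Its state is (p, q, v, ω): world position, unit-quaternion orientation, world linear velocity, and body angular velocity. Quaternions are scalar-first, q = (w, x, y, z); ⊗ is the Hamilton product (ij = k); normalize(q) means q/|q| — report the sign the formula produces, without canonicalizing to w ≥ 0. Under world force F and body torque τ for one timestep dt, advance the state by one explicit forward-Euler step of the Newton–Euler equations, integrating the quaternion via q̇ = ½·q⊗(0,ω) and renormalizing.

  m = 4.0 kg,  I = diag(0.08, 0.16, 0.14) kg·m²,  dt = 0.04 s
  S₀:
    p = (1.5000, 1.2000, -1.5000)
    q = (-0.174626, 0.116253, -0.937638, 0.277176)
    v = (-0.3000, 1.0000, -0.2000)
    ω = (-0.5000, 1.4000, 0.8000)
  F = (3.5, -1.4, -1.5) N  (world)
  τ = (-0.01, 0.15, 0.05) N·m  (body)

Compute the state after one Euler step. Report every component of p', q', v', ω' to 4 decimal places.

p' = (1.4880, 1.2400, -1.5080)
q' = (-0.1516, 0.0952, -0.9466, 0.2681)
v' = (-0.2650, 0.9860, -0.2150)
ω' = (-0.4938, 1.4315, 0.8303)

precession coupling ω×(Iω) = (-0.0224, 0.0240, -0.0560)
(τ − ω×Iω)/I = (0.1550, 0.7875, 0.7571)
ω + α·dt = (-0.4938, 1.4315, 0.8303)
Hamilton product q⊗(0,ω) = (1.1490789, -1.0508438, -0.4760668, -0.4457656)
q' = normalize(q + ½dt·q⊗(0,ω)) = (-0.1516, 0.0952, -0.9466, 0.2681)
linear accel F/m = (0.8750, -0.3500, -0.3750)
p' = p + v·dt = (1.4880, 1.2400, -1.5080)
v' = v + a·dt = (-0.2650, 0.9860, -0.2150)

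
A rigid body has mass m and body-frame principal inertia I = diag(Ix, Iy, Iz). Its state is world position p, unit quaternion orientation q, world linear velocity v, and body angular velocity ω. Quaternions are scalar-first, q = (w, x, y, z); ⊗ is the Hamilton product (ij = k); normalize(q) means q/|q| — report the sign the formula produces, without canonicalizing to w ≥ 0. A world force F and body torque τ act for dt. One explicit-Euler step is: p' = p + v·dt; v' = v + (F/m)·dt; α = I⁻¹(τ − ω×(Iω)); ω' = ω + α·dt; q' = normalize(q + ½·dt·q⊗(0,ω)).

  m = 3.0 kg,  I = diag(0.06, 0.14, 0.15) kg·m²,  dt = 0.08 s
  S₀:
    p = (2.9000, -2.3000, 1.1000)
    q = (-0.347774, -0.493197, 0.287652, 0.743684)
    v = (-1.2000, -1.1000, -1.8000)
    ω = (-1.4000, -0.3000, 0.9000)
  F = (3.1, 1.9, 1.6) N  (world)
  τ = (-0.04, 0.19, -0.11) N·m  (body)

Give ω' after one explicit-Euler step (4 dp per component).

ω×(Iω) gyroscopic = (-0.0027, 0.1134, 0.0336)
angular accel α = (-0.6217, 0.5471, -0.9573)
ω' = ω + α·dt = (-1.4497, -0.2562, 0.8234)

ω' = (-1.4497, -0.2562, 0.8234)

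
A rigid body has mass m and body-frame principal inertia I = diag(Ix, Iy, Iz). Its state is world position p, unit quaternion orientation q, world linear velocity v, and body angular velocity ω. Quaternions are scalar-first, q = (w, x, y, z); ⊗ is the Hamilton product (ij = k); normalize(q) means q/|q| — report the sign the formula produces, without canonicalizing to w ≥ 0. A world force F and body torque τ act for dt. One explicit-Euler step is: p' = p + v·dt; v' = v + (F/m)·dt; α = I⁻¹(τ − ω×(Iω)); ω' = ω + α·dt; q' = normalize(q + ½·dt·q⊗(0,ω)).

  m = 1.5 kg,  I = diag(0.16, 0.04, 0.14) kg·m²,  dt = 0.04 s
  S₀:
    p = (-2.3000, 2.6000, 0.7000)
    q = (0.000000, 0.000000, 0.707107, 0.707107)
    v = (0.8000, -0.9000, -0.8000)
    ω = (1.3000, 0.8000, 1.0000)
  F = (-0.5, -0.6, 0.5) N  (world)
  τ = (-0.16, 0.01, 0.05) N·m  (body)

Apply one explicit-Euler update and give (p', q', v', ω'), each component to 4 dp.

p' = (-2.2680, 2.5640, 0.6680)
q' = (-0.0254, 0.0028, 0.7250, 0.6883)
v' = (0.7867, -0.9160, -0.7867)
ω' = (1.2400, 0.7840, 1.0499)

(τ − ω×Iω)/I = (-1.5000, -0.4000, 1.2486)
ω + α·dt = (1.2400, 0.7840, 1.0499)
q⊗(0,ω) = (-1.2727926, 0.1414214, 0.9192391, -0.9192391)
q' = normalize(q + ½dt·q⊗(0,ω)) = (-0.0254, 0.0028, 0.7250, 0.6883)
new position p' = (-2.2680, 2.5640, 0.6680)
new velocity v' = (0.7867, -0.9160, -0.7867)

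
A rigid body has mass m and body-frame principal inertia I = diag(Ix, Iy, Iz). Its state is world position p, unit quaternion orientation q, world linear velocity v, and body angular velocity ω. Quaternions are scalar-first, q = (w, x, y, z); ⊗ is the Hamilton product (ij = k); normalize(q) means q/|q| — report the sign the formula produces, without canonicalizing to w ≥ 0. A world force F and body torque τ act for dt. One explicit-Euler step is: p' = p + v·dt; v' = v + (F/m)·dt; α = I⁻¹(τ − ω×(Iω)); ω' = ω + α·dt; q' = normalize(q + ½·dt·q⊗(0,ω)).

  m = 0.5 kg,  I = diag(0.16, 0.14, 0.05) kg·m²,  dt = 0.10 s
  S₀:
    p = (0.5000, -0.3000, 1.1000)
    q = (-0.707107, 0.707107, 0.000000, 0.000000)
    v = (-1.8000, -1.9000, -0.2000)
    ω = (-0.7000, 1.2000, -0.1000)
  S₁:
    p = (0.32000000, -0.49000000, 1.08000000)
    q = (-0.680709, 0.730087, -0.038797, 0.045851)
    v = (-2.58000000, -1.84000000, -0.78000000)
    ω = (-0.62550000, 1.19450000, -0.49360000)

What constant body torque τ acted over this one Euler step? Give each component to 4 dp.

τ = (0.1300, 0.0000, -0.1800)

Δω = ω₁−ω₀ = (0.07450000, -0.00550000, -0.39360000)
gyro term ω₀×Iω₀ = (0.0108, 0.0077, 0.0168)
applied torque τ = (0.1300, 0.0000, -0.1800)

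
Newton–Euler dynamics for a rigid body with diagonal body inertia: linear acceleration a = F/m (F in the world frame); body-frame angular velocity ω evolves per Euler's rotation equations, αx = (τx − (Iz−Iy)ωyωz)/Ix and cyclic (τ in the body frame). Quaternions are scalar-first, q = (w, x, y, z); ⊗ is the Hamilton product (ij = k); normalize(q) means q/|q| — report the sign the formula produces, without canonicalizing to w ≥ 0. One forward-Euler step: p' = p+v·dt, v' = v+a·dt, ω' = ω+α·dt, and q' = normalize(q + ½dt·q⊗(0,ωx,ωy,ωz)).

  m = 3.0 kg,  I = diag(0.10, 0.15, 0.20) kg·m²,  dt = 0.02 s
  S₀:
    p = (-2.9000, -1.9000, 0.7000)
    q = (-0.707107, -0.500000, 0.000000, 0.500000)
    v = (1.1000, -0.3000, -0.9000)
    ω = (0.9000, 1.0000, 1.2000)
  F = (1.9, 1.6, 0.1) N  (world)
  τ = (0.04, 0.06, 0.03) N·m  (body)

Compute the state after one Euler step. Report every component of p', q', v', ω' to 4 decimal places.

p' = (-2.8780, -1.9060, 0.6820)
q' = (-0.7085, -0.5113, 0.0034, 0.4864)
v' = (1.1127, -0.2893, -0.8993)
ω' = (0.8960, 1.0224, 1.1985)

ω×(Iω) gyroscopic = (0.0600, -0.1080, 0.0450)
α = I⁻¹(τ − ω×Iω) = (-0.2000, 1.1200, -0.0750)
ω + α·dt = (0.8960, 1.0224, 1.1985)
2q̇ = q⊗(0,ω) = (-0.1500000, -1.1363963, 0.3428930, -1.3485284)
q' = normalize(q + ½dt·q⊗(0,ω)) = (-0.7085, -0.5113, 0.0034, 0.4864)
a = F/m = (0.6333, 0.5333, 0.0333)
p + v·dt = (-2.8780, -1.9060, 0.6820)
v' = v + a·dt = (1.1127, -0.2893, -0.8993)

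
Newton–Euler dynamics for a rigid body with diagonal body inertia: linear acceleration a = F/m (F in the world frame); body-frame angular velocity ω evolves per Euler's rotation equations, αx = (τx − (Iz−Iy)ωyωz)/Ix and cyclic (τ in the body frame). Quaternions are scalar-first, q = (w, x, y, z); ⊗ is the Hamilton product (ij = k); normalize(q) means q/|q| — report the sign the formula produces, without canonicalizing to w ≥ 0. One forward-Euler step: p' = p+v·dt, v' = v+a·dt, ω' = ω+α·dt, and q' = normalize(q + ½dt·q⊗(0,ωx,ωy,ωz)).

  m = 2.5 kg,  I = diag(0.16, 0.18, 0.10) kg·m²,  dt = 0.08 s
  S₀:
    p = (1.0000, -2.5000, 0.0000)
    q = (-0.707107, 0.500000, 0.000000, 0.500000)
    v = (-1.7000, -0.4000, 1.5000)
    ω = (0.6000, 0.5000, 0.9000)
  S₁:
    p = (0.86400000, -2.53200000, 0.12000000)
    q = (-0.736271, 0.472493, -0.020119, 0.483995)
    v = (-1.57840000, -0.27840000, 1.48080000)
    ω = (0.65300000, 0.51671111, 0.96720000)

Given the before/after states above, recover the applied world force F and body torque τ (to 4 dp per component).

F = (3.8000, 3.8000, -0.6000)
τ = (0.0700, 0.0700, 0.0900)

v₁ − v₀ = (0.12160000, 0.12160000, -0.01920000)
F = m·Δv/dt = (3.8000, 3.8000, -0.6000)
rate change Δω = (0.05300000, 0.01671111, 0.06720000)
gyro term ω₀×Iω₀ = (-0.0360, 0.0324, 0.0060)
I·α + gyro = (0.0700, 0.0700, 0.0900)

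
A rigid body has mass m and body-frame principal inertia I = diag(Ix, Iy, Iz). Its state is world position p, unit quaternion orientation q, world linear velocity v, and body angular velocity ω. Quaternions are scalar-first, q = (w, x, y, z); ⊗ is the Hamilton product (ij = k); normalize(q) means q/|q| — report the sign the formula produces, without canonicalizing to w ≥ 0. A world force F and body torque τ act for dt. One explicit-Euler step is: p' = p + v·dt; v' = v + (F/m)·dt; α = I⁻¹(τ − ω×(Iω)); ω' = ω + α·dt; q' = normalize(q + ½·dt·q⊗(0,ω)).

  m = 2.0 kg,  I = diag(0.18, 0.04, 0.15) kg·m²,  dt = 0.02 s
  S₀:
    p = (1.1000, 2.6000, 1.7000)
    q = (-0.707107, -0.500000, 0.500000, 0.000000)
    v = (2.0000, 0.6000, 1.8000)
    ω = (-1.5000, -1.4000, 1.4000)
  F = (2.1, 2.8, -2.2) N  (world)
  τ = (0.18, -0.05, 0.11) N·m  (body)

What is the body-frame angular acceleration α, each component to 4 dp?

α = (2.1978, 0.3250, 2.6933)

gyro term ω×Iω = (-0.2156, -0.0630, -0.2940)
α = I⁻¹(τ − ω×Iω) = (2.1978, 0.3250, 2.6933)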